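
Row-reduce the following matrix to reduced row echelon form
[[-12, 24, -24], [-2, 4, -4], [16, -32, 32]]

R1 → -1/12·R1
  [  1   -2   2 ]
  [ -2    4  -4 ]
  [ 16  -32  32 ]
R2 → R2 + 2·R1
  [  1   -2   2 ]
  [  0    0   0 ]
  [ 16  -32  32 ]
R3 → R3 − 16·R1
  [ 1  -2  2 ]
  [ 0   0  0 ]
  [ 0   0  0 ]

[[1, -2, 2], [0, 0, 0], [0, 0, 0]]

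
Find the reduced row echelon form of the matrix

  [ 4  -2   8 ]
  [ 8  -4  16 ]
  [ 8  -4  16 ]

[[1, -1/2, 2], [0, 0, 0], [0, 0, 0]]

R1 ← 1/4·R1
  [ 1  -1/2   2 ]
  [ 8    -4  16 ]
  [ 8    -4  16 ]
R2 ← R2 − 8·R1
  [ 1  -1/2   2 ]
  [ 0     0   0 ]
  [ 8    -4  16 ]
R3 ← R3 − 8·R1
  [ 1  -1/2  2 ]
  [ 0     0  0 ]
  [ 0     0  0 ]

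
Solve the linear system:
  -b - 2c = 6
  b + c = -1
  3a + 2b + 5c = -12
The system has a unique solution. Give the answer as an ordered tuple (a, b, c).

Form the augmented matrix and row-reduce:
  [ 0  -1  -2  |    6 ]
  [ 0   1   1  |   -1 ]
  [ 3   2   5  |  -12 ]
r1 <-> r3
r1 := 1/3·r1
r3 := r3 + r2
r3 := -1·r3
r2 := r2 − r3
r1 := r1 − 5/3·r3
r1 := r1 − 2/3·r2
Reading off the last column: a = 5/3, b = 4, c = -5.

(5/3, 4, -5)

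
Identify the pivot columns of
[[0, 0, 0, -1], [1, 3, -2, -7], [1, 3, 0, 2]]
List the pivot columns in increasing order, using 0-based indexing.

0, 2, 3

ρ1 <-> ρ2
  [ 1  3  -2  -7 ]
  [ 0  0   0  -1 ]
  [ 1  3   0   2 ]
ρ3 := ρ3 − ρ1
  [ 1  3  -2  -7 ]
  [ 0  0   0  -1 ]
  [ 0  0   2   9 ]
ρ2 <-> ρ3
  [ 1  3  -2  -7 ]
  [ 0  0   2   9 ]
  [ 0  0   0  -1 ]
ρ2 := 1/2·ρ2
  [ 1  3  -2   -7 ]
  [ 0  0   1  9/2 ]
  [ 0  0   0   -1 ]
ρ3 := -1·ρ3
  [ 1  3  -2   -7 ]
  [ 0  0   1  9/2 ]
  [ 0  0   0    1 ]
ρ2 := ρ2 − 9/2·ρ3
  [ 1  3  -2  -7 ]
  [ 0  0   1   0 ]
  [ 0  0   0   1 ]
ρ1 := ρ1 + 7·ρ3
  [ 1  3  -2  0 ]
  [ 0  0   1  0 ]
  [ 0  0   0  1 ]
ρ1 := ρ1 + 2·ρ2
  [ 1  3  0  0 ]
  [ 0  0  1  0 ]
  [ 0  0  0  1 ]
Pivot columns are the columns containing a leading 1.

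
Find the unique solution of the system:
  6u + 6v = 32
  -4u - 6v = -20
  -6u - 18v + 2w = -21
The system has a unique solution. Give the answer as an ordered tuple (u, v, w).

(6, -2/3, 3/2)

Form the augmented matrix and row-reduce:
  [  6    6  0  |   32 ]
  [ -4   -6  0  |  -20 ]
  [ -6  -18  2  |  -21 ]
r1 -> 1/6·r1
  [  1    1  0  |  16/3 ]
  [ -4   -6  0  |   -20 ]
  [ -6  -18  2  |   -21 ]
r2 -> r2 + 4·r1
  [  1    1  0  |  16/3 ]
  [  0   -2  0  |   4/3 ]
  [ -6  -18  2  |   -21 ]
r3 -> r3 + 6·r1
  [ 1    1  0  |  16/3 ]
  [ 0   -2  0  |   4/3 ]
  [ 0  -12  2  |    11 ]
r2 -> -1/2·r2
  [ 1    1  0  |  16/3 ]
  [ 0    1  0  |  -2/3 ]
  [ 0  -12  2  |    11 ]
r3 -> r3 + 12·r2
  [ 1  1  0  |  16/3 ]
  [ 0  1  0  |  -2/3 ]
  [ 0  0  2  |     3 ]
r3 -> 1/2·r3
  [ 1  1  0  |  16/3 ]
  [ 0  1  0  |  -2/3 ]
  [ 0  0  1  |   3/2 ]
r1 -> r1 − r2
  [ 1  0  0  |     6 ]
  [ 0  1  0  |  -2/3 ]
  [ 0  0  1  |   3/2 ]
Reading off the last column: u = 6, v = -2/3, w = 3/2.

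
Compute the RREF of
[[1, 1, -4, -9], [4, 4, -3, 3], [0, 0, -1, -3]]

Subtract 4 times R1 from R2.
  [ 1  1  -4  -9 ]
  [ 0  0  13  39 ]
  [ 0  0  -1  -3 ]
Multiply R2 by 1/13.
  [ 1  1  -4  -9 ]
  [ 0  0   1   3 ]
  [ 0  0  -1  -3 ]
Add R2 to R3.
  [ 1  1  -4  -9 ]
  [ 0  0   1   3 ]
  [ 0  0   0   0 ]
Add 4 times R2 to R1.
  [ 1  1  0  3 ]
  [ 0  0  1  3 ]
  [ 0  0  0  0 ]

[[1, 1, 0, 3], [0, 0, 1, 3], [0, 0, 0, 0]]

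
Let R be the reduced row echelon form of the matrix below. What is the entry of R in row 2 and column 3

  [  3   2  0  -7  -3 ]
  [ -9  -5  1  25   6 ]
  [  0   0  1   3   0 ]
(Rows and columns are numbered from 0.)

3

R1 := 1/3·R1
R2 := R2 + 9·R1
R2 := R2 − R3
R1 := R1 − 2/3·R2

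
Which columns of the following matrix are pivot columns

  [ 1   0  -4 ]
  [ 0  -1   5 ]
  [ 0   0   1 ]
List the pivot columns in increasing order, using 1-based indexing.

R2 := -1·R2
  [ 1  0  -4 ]
  [ 0  1  -5 ]
  [ 0  0   1 ]
R2 := R2 + 5·R3
  [ 1  0  -4 ]
  [ 0  1   0 ]
  [ 0  0   1 ]
R1 := R1 + 4·R3
  [ 1  0  0 ]
  [ 0  1  0 ]
  [ 0  0  1 ]
Pivot columns are the columns containing a leading 1.

1, 2, 3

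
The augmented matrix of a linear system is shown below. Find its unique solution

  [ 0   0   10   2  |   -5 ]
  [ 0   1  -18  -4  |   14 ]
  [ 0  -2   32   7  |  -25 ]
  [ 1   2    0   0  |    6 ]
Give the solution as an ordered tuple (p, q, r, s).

(0, 3, 1/2, -5)

Swap ρ1 and ρ4.
Add 2 times ρ2 to ρ3.
Multiply ρ3 by -1/4.
Subtract 10 times ρ3 from ρ4.
Multiply ρ4 by -2.
Subtract 1/4 times ρ4 from ρ3.
Add 4 times ρ4 to ρ2.
Add 18 times ρ3 to ρ2.
Subtract 2 times ρ2 from ρ1.
Reading off the last column: p = 0, q = 3, r = 1/2, s = -5.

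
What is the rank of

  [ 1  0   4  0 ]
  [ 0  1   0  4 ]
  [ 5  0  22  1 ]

rank = 3

ρ3 → ρ3 − 5·ρ1
  [ 1  0  4  0 ]
  [ 0  1  0  4 ]
  [ 0  0  2  1 ]
ρ3 → 1/2·ρ3
  [ 1  0  4    0 ]
  [ 0  1  0    4 ]
  [ 0  0  1  1/2 ]
ρ1 → ρ1 − 4·ρ3
  [ 1  0  0   -2 ]
  [ 0  1  0    4 ]
  [ 0  0  1  1/2 ]
The reduced form has 3 nonzero rows.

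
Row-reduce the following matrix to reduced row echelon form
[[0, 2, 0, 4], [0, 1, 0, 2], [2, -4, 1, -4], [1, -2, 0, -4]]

[[1, 0, 0, 0], [0, 1, 0, 2], [0, 0, 1, 4], [0, 0, 0, 0]]

Swap R1 and R3.
Multiply R1 by 1/2.
Subtract R1 from R4.
Subtract 2 times R2 from R3.
Swap R3 and R4.
Multiply R3 by -2.
Subtract 1/2 times R3 from R1.
Add 2 times R2 to R1.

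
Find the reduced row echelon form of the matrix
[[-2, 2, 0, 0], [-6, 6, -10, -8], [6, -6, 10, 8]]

[[1, -1, 0, 0], [0, 0, 1, 4/5], [0, 0, 0, 0]]

Multiply ρ1 by -1/2.
  [  1  -1    0   0 ]
  [ -6   6  -10  -8 ]
  [  6  -6   10   8 ]
Add 6 times ρ1 to ρ2.
  [ 1  -1    0   0 ]
  [ 0   0  -10  -8 ]
  [ 6  -6   10   8 ]
Subtract 6 times ρ1 from ρ3.
  [ 1  -1    0   0 ]
  [ 0   0  -10  -8 ]
  [ 0   0   10   8 ]
Multiply ρ2 by -1/10.
  [ 1  -1   0    0 ]
  [ 0   0   1  4/5 ]
  [ 0   0  10    8 ]
Subtract 10 times ρ2 from ρ3.
  [ 1  -1  0    0 ]
  [ 0   0  1  4/5 ]
  [ 0   0  0    0 ]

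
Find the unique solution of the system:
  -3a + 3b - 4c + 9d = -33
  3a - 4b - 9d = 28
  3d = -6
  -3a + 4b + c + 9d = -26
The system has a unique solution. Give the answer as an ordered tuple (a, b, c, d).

Form the augmented matrix and row-reduce:
  [ -3   3  -4   9  |  -33 ]
  [  3  -4   0  -9  |   28 ]
  [  0   0   0   3  |   -6 ]
  [ -3   4   1   9  |  -26 ]
ρ1 := -1/3·ρ1
  [  1  -1  4/3  -3  |   11 ]
  [  3  -4    0  -9  |   28 ]
  [  0   0    0   3  |   -6 ]
  [ -3   4    1   9  |  -26 ]
ρ2 := ρ2 − 3·ρ1
  [  1  -1  4/3  -3  |   11 ]
  [  0  -1   -4   0  |   -5 ]
  [  0   0    0   3  |   -6 ]
  [ -3   4    1   9  |  -26 ]
ρ4 := ρ4 + 3·ρ1
  [ 1  -1  4/3  -3  |  11 ]
  [ 0  -1   -4   0  |  -5 ]
  [ 0   0    0   3  |  -6 ]
  [ 0   1    5   0  |   7 ]
ρ2 := -1·ρ2
  [ 1  -1  4/3  -3  |  11 ]
  [ 0   1    4   0  |   5 ]
  [ 0   0    0   3  |  -6 ]
  [ 0   1    5   0  |   7 ]
ρ4 := ρ4 − ρ2
  [ 1  -1  4/3  -3  |  11 ]
  [ 0   1    4   0  |   5 ]
  [ 0   0    0   3  |  -6 ]
  [ 0   0    1   0  |   2 ]
ρ3 ↔ ρ4
  [ 1  -1  4/3  -3  |  11 ]
  [ 0   1    4   0  |   5 ]
  [ 0   0    1   0  |   2 ]
  [ 0   0    0   3  |  -6 ]
ρ4 := 1/3·ρ4
  [ 1  -1  4/3  -3  |  11 ]
  [ 0   1    4   0  |   5 ]
  [ 0   0    1   0  |   2 ]
  [ 0   0    0   1  |  -2 ]
ρ1 := ρ1 + 3·ρ4
  [ 1  -1  4/3  0  |   5 ]
  [ 0   1    4  0  |   5 ]
  [ 0   0    1  0  |   2 ]
  [ 0   0    0  1  |  -2 ]
ρ2 := ρ2 − 4·ρ3
  [ 1  -1  4/3  0  |   5 ]
  [ 0   1    0  0  |  -3 ]
  [ 0   0    1  0  |   2 ]
  [ 0   0    0  1  |  -2 ]
ρ1 := ρ1 − 4/3·ρ3
  [ 1  -1  0  0  |  7/3 ]
  [ 0   1  0  0  |   -3 ]
  [ 0   0  1  0  |    2 ]
  [ 0   0  0  1  |   -2 ]
ρ1 := ρ1 + ρ2
  [ 1  0  0  0  |  -2/3 ]
  [ 0  1  0  0  |    -3 ]
  [ 0  0  1  0  |     2 ]
  [ 0  0  0  1  |    -2 ]
Reading off the last column: a = -2/3, b = -3, c = 2, d = -2.

(-2/3, -3, 2, -2)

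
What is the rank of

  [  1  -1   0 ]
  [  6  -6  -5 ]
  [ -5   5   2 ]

ρ2 -> ρ2 − 6·ρ1
  [  1  -1   0 ]
  [  0   0  -5 ]
  [ -5   5   2 ]
ρ3 -> ρ3 + 5·ρ1
  [ 1  -1   0 ]
  [ 0   0  -5 ]
  [ 0   0   2 ]
ρ2 -> -1/5·ρ2
  [ 1  -1  0 ]
  [ 0   0  1 ]
  [ 0   0  2 ]
ρ3 -> ρ3 − 2·ρ2
  [ 1  -1  0 ]
  [ 0   0  1 ]
  [ 0   0  0 ]
The reduced form has 2 nonzero rows.

rank = 2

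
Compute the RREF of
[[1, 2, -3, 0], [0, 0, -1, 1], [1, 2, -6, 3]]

[[1, 2, 0, -3], [0, 0, 1, -1], [0, 0, 0, 0]]

r3 -> r3 − r1
  [ 1  2  -3  0 ]
  [ 0  0  -1  1 ]
  [ 0  0  -3  3 ]
r2 -> -1·r2
  [ 1  2  -3   0 ]
  [ 0  0   1  -1 ]
  [ 0  0  -3   3 ]
r3 -> r3 + 3·r2
  [ 1  2  -3   0 ]
  [ 0  0   1  -1 ]
  [ 0  0   0   0 ]
r1 -> r1 + 3·r2
  [ 1  2  0  -3 ]
  [ 0  0  1  -1 ]
  [ 0  0  0   0 ]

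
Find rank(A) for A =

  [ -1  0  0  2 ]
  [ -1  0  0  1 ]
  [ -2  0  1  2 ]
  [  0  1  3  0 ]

rank = 4

R1 → -1·R1
  [  1  0  0  -2 ]
  [ -1  0  0   1 ]
  [ -2  0  1   2 ]
  [  0  1  3   0 ]
R2 → R2 + R1
  [  1  0  0  -2 ]
  [  0  0  0  -1 ]
  [ -2  0  1   2 ]
  [  0  1  3   0 ]
R3 → R3 + 2·R1
  [ 1  0  0  -2 ]
  [ 0  0  0  -1 ]
  [ 0  0  1  -2 ]
  [ 0  1  3   0 ]
R2 <=> R4
  [ 1  0  0  -2 ]
  [ 0  1  3   0 ]
  [ 0  0  1  -2 ]
  [ 0  0  0  -1 ]
R4 → -1·R4
  [ 1  0  0  -2 ]
  [ 0  1  3   0 ]
  [ 0  0  1  -2 ]
  [ 0  0  0   1 ]
R3 → R3 + 2·R4
  [ 1  0  0  -2 ]
  [ 0  1  3   0 ]
  [ 0  0  1   0 ]
  [ 0  0  0   1 ]
R1 → R1 + 2·R4
  [ 1  0  0  0 ]
  [ 0  1  3  0 ]
  [ 0  0  1  0 ]
  [ 0  0  0  1 ]
R2 → R2 − 3·R3
  [ 1  0  0  0 ]
  [ 0  1  0  0 ]
  [ 0  0  1  0 ]
  [ 0  0  0  1 ]
The reduced form has 4 nonzero rows.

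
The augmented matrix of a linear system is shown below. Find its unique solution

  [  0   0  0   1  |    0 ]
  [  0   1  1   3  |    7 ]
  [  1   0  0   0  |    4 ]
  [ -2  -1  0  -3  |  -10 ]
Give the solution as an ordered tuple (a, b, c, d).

Swap ρ1 and ρ3.
  [  1   0  0   0  |    4 ]
  [  0   1  1   3  |    7 ]
  [  0   0  0   1  |    0 ]
  [ -2  -1  0  -3  |  -10 ]
Add 2 times ρ1 to ρ4.
  [ 1   0  0   0  |   4 ]
  [ 0   1  1   3  |   7 ]
  [ 0   0  0   1  |   0 ]
  [ 0  -1  0  -3  |  -2 ]
Add ρ2 to ρ4.
  [ 1  0  0  0  |  4 ]
  [ 0  1  1  3  |  7 ]
  [ 0  0  0  1  |  0 ]
  [ 0  0  1  0  |  5 ]
Swap ρ3 and ρ4.
  [ 1  0  0  0  |  4 ]
  [ 0  1  1  3  |  7 ]
  [ 0  0  1  0  |  5 ]
  [ 0  0  0  1  |  0 ]
Subtract 3 times ρ4 from ρ2.
  [ 1  0  0  0  |  4 ]
  [ 0  1  1  0  |  7 ]
  [ 0  0  1  0  |  5 ]
  [ 0  0  0  1  |  0 ]
Subtract ρ3 from ρ2.
  [ 1  0  0  0  |  4 ]
  [ 0  1  0  0  |  2 ]
  [ 0  0  1  0  |  5 ]
  [ 0  0  0  1  |  0 ]
Reading off the last column: a = 4, b = 2, c = 5, d = 0.

(4, 2, 5, 0)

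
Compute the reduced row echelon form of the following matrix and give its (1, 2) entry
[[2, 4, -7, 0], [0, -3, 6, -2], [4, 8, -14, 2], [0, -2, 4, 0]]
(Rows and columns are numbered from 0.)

-2

Multiply R1 by 1/2.
  [ 1   2  -7/2   0 ]
  [ 0  -3     6  -2 ]
  [ 4   8   -14   2 ]
  [ 0  -2     4   0 ]
Subtract 4 times R1 from R3.
  [ 1   2  -7/2   0 ]
  [ 0  -3     6  -2 ]
  [ 0   0     0   2 ]
  [ 0  -2     4   0 ]
Multiply R2 by -1/3.
  [ 1   2  -7/2    0 ]
  [ 0   1    -2  2/3 ]
  [ 0   0     0    2 ]
  [ 0  -2     4    0 ]
Add 2 times R2 to R4.
  [ 1  2  -7/2    0 ]
  [ 0  1    -2  2/3 ]
  [ 0  0     0    2 ]
  [ 0  0     0  4/3 ]
Multiply R3 by 1/2.
  [ 1  2  -7/2    0 ]
  [ 0  1    -2  2/3 ]
  [ 0  0     0    1 ]
  [ 0  0     0  4/3 ]
Subtract 4/3 times R3 from R4.
  [ 1  2  -7/2    0 ]
  [ 0  1    -2  2/3 ]
  [ 0  0     0    1 ]
  [ 0  0     0    0 ]
Subtract 2/3 times R3 from R2.
  [ 1  2  -7/2  0 ]
  [ 0  1    -2  0 ]
  [ 0  0     0  1 ]
  [ 0  0     0  0 ]
Subtract 2 times R2 from R1.
  [ 1  0  1/2  0 ]
  [ 0  1   -2  0 ]
  [ 0  0    0  1 ]
  [ 0  0    0  0 ]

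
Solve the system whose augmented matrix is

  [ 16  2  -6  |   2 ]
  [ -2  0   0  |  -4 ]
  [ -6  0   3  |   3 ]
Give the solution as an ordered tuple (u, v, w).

ρ1 → 1/16·ρ1
  [  1  1/8  -3/8  |  1/8 ]
  [ -2    0     0  |   -4 ]
  [ -6    0     3  |    3 ]
ρ2 → ρ2 + 2·ρ1
  [  1  1/8  -3/8  |    1/8 ]
  [  0  1/4  -3/4  |  -15/4 ]
  [ -6    0     3  |      3 ]
ρ3 → ρ3 + 6·ρ1
  [ 1  1/8  -3/8  |    1/8 ]
  [ 0  1/4  -3/4  |  -15/4 ]
  [ 0  3/4   3/4  |   15/4 ]
ρ2 → 4·ρ2
  [ 1  1/8  -3/8  |   1/8 ]
  [ 0    1    -3  |   -15 ]
  [ 0  3/4   3/4  |  15/4 ]
ρ3 → ρ3 − 3/4·ρ2
  [ 1  1/8  -3/8  |  1/8 ]
  [ 0    1    -3  |  -15 ]
  [ 0    0     3  |   15 ]
ρ3 → 1/3·ρ3
  [ 1  1/8  -3/8  |  1/8 ]
  [ 0    1    -3  |  -15 ]
  [ 0    0     1  |    5 ]
ρ2 → ρ2 + 3·ρ3
  [ 1  1/8  -3/8  |  1/8 ]
  [ 0    1     0  |    0 ]
  [ 0    0     1  |    5 ]
ρ1 → ρ1 + 3/8·ρ3
  [ 1  1/8  0  |  2 ]
  [ 0    1  0  |  0 ]
  [ 0    0  1  |  5 ]
ρ1 → ρ1 − 1/8·ρ2
  [ 1  0  0  |  2 ]
  [ 0  1  0  |  0 ]
  [ 0  0  1  |  5 ]
Reading off the last column: u = 2, v = 0, w = 5.

(2, 0, 5)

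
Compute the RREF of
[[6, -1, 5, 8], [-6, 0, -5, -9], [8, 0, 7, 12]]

Multiply R1 by 1/6.
  [  1  -1/6  5/6  4/3 ]
  [ -6     0   -5   -9 ]
  [  8     0    7   12 ]
Add 6 times R1 to R2.
  [ 1  -1/6  5/6  4/3 ]
  [ 0    -1    0   -1 ]
  [ 8     0    7   12 ]
Subtract 8 times R1 from R3.
  [ 1  -1/6  5/6  4/3 ]
  [ 0    -1    0   -1 ]
  [ 0   4/3  1/3  4/3 ]
Multiply R2 by -1.
  [ 1  -1/6  5/6  4/3 ]
  [ 0     1    0    1 ]
  [ 0   4/3  1/3  4/3 ]
Subtract 4/3 times R2 from R3.
  [ 1  -1/6  5/6  4/3 ]
  [ 0     1    0    1 ]
  [ 0     0  1/3    0 ]
Multiply R3 by 3.
  [ 1  -1/6  5/6  4/3 ]
  [ 0     1    0    1 ]
  [ 0     0    1    0 ]
Subtract 5/6 times R3 from R1.
  [ 1  -1/6  0  4/3 ]
  [ 0     1  0    1 ]
  [ 0     0  1    0 ]
Add 1/6 times R2 to R1.
  [ 1  0  0  3/2 ]
  [ 0  1  0    1 ]
  [ 0  0  1    0 ]

[[1, 0, 0, 3/2], [0, 1, 0, 1], [0, 0, 1, 0]]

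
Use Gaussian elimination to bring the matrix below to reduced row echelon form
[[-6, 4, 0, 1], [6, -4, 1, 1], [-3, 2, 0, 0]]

ρ1 -> -1/6·ρ1
  [  1  -2/3  0  -1/6 ]
  [  6    -4  1     1 ]
  [ -3     2  0     0 ]
ρ2 -> ρ2 − 6·ρ1
  [  1  -2/3  0  -1/6 ]
  [  0     0  1     2 ]
  [ -3     2  0     0 ]
ρ3 -> ρ3 + 3·ρ1
  [ 1  -2/3  0  -1/6 ]
  [ 0     0  1     2 ]
  [ 0     0  0  -1/2 ]
ρ3 -> -2·ρ3
  [ 1  -2/3  0  -1/6 ]
  [ 0     0  1     2 ]
  [ 0     0  0     1 ]
ρ2 -> ρ2 − 2·ρ3
  [ 1  -2/3  0  -1/6 ]
  [ 0     0  1     0 ]
  [ 0     0  0     1 ]
ρ1 -> ρ1 + 1/6·ρ3
  [ 1  -2/3  0  0 ]
  [ 0     0  1  0 ]
  [ 0     0  0  1 ]

[[1, -2/3, 0, 0], [0, 0, 1, 0], [0, 0, 0, 1]]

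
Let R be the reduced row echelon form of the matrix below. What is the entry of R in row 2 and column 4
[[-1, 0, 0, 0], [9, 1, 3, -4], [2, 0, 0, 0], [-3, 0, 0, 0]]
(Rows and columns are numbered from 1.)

-4

ρ1 := -1·ρ1
ρ2 := ρ2 − 9·ρ1
ρ3 := ρ3 − 2·ρ1
ρ4 := ρ4 + 3·ρ1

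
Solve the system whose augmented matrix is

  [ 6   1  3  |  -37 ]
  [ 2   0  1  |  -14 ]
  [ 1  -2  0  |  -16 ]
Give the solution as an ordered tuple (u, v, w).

R1 ← 1/6·R1
  [ 1  1/6  1/2  |  -37/6 ]
  [ 2    0    1  |    -14 ]
  [ 1   -2    0  |    -16 ]
R2 ← R2 − 2·R1
  [ 1   1/6  1/2  |  -37/6 ]
  [ 0  -1/3    0  |   -5/3 ]
  [ 1    -2    0  |    -16 ]
R3 ← R3 − R1
  [ 1    1/6   1/2  |  -37/6 ]
  [ 0   -1/3     0  |   -5/3 ]
  [ 0  -13/6  -1/2  |  -59/6 ]
R2 ← -3·R2
  [ 1    1/6   1/2  |  -37/6 ]
  [ 0      1     0  |      5 ]
  [ 0  -13/6  -1/2  |  -59/6 ]
R3 ← R3 + 13/6·R2
  [ 1  1/6   1/2  |  -37/6 ]
  [ 0    1     0  |      5 ]
  [ 0    0  -1/2  |      1 ]
R3 ← -2·R3
  [ 1  1/6  1/2  |  -37/6 ]
  [ 0    1    0  |      5 ]
  [ 0    0    1  |     -2 ]
R1 ← R1 − 1/2·R3
  [ 1  1/6  0  |  -31/6 ]
  [ 0    1  0  |      5 ]
  [ 0    0  1  |     -2 ]
R1 ← R1 − 1/6·R2
  [ 1  0  0  |  -6 ]
  [ 0  1  0  |   5 ]
  [ 0  0  1  |  -2 ]
Reading off the last column: u = -6, v = 5, w = -2.

(-6, 5, -2)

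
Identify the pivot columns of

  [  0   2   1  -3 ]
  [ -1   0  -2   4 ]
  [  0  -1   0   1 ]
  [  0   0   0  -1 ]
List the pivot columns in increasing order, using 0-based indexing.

R1 ↔ R2
  [ -1   0  -2   4 ]
  [  0   2   1  -3 ]
  [  0  -1   0   1 ]
  [  0   0   0  -1 ]
R1 -> -1·R1
  [ 1   0  2  -4 ]
  [ 0   2  1  -3 ]
  [ 0  -1  0   1 ]
  [ 0   0  0  -1 ]
R2 -> 1/2·R2
  [ 1   0    2    -4 ]
  [ 0   1  1/2  -3/2 ]
  [ 0  -1    0     1 ]
  [ 0   0    0    -1 ]
R3 -> R3 + R2
  [ 1  0    2    -4 ]
  [ 0  1  1/2  -3/2 ]
  [ 0  0  1/2  -1/2 ]
  [ 0  0    0    -1 ]
R3 -> 2·R3
  [ 1  0    2    -4 ]
  [ 0  1  1/2  -3/2 ]
  [ 0  0    1    -1 ]
  [ 0  0    0    -1 ]
R4 -> -1·R4
  [ 1  0    2    -4 ]
  [ 0  1  1/2  -3/2 ]
  [ 0  0    1    -1 ]
  [ 0  0    0     1 ]
R3 -> R3 + R4
  [ 1  0    2    -4 ]
  [ 0  1  1/2  -3/2 ]
  [ 0  0    1     0 ]
  [ 0  0    0     1 ]
R2 -> R2 + 3/2·R4
  [ 1  0    2  -4 ]
  [ 0  1  1/2   0 ]
  [ 0  0    1   0 ]
  [ 0  0    0   1 ]
R1 -> R1 + 4·R4
  [ 1  0    2  0 ]
  [ 0  1  1/2  0 ]
  [ 0  0    1  0 ]
  [ 0  0    0  1 ]
R2 -> R2 − 1/2·R3
  [ 1  0  2  0 ]
  [ 0  1  0  0 ]
  [ 0  0  1  0 ]
  [ 0  0  0  1 ]
R1 -> R1 − 2·R3
  [ 1  0  0  0 ]
  [ 0  1  0  0 ]
  [ 0  0  1  0 ]
  [ 0  0  0  1 ]
Pivot columns are the columns containing a leading 1.

0, 1, 2, 3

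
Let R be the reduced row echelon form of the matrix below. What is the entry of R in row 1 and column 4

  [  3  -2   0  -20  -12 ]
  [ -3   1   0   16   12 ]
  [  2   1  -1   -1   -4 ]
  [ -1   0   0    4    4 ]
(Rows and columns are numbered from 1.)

-4

ρ1 := 1/3·ρ1
  [  1  -2/3   0  -20/3  -4 ]
  [ -3     1   0     16  12 ]
  [  2     1  -1     -1  -4 ]
  [ -1     0   0      4   4 ]
ρ2 := ρ2 + 3·ρ1
  [  1  -2/3   0  -20/3  -4 ]
  [  0    -1   0     -4   0 ]
  [  2     1  -1     -1  -4 ]
  [ -1     0   0      4   4 ]
ρ3 := ρ3 − 2·ρ1
  [  1  -2/3   0  -20/3  -4 ]
  [  0    -1   0     -4   0 ]
  [  0   7/3  -1   37/3   4 ]
  [ -1     0   0      4   4 ]
ρ4 := ρ4 + ρ1
  [ 1  -2/3   0  -20/3  -4 ]
  [ 0    -1   0     -4   0 ]
  [ 0   7/3  -1   37/3   4 ]
  [ 0  -2/3   0   -8/3   0 ]
ρ2 := -1·ρ2
  [ 1  -2/3   0  -20/3  -4 ]
  [ 0     1   0      4   0 ]
  [ 0   7/3  -1   37/3   4 ]
  [ 0  -2/3   0   -8/3   0 ]
ρ3 := ρ3 − 7/3·ρ2
  [ 1  -2/3   0  -20/3  -4 ]
  [ 0     1   0      4   0 ]
  [ 0     0  -1      3   4 ]
  [ 0  -2/3   0   -8/3   0 ]
ρ4 := ρ4 + 2/3·ρ2
  [ 1  -2/3   0  -20/3  -4 ]
  [ 0     1   0      4   0 ]
  [ 0     0  -1      3   4 ]
  [ 0     0   0      0   0 ]
ρ3 := -1·ρ3
  [ 1  -2/3  0  -20/3  -4 ]
  [ 0     1  0      4   0 ]
  [ 0     0  1     -3  -4 ]
  [ 0     0  0      0   0 ]
ρ1 := ρ1 + 2/3·ρ2
  [ 1  0  0  -4  -4 ]
  [ 0  1  0   4   0 ]
  [ 0  0  1  -3  -4 ]
  [ 0  0  0   0   0 ]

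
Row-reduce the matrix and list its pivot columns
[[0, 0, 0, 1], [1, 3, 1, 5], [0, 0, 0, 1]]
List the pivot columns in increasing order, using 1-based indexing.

r1 ↔ r2
  [ 1  3  1  5 ]
  [ 0  0  0  1 ]
  [ 0  0  0  1 ]
r3 ← r3 − r2
  [ 1  3  1  5 ]
  [ 0  0  0  1 ]
  [ 0  0  0  0 ]
r1 ← r1 − 5·r2
  [ 1  3  1  0 ]
  [ 0  0  0  1 ]
  [ 0  0  0  0 ]
Pivot columns are the columns containing a leading 1.

1, 4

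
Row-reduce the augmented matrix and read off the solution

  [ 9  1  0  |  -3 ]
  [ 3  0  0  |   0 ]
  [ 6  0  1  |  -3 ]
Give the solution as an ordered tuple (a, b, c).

(0, -3, -3)

R1 -> 1/9·R1
R2 -> R2 − 3·R1
R3 -> R3 − 6·R1
R2 -> -3·R2
R3 -> R3 + 2/3·R2
R1 -> R1 − 1/9·R2
Reading off the last column: a = 0, b = -3, c = -3.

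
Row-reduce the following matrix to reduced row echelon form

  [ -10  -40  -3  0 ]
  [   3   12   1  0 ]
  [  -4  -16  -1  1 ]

[[1, 4, 0, 0], [0, 0, 1, 0], [0, 0, 0, 1]]

Multiply R1 by -1/10.
  [  1    4  3/10  0 ]
  [  3   12     1  0 ]
  [ -4  -16    -1  1 ]
Subtract 3 times R1 from R2.
  [  1    4  3/10  0 ]
  [  0    0  1/10  0 ]
  [ -4  -16    -1  1 ]
Add 4 times R1 to R3.
  [ 1  4  3/10  0 ]
  [ 0  0  1/10  0 ]
  [ 0  0   1/5  1 ]
Multiply R2 by 10.
  [ 1  4  3/10  0 ]
  [ 0  0     1  0 ]
  [ 0  0   1/5  1 ]
Subtract 1/5 times R2 from R3.
  [ 1  4  3/10  0 ]
  [ 0  0     1  0 ]
  [ 0  0     0  1 ]
Subtract 3/10 times R2 from R1.
  [ 1  4  0  0 ]
  [ 0  0  1  0 ]
  [ 0  0  0  1 ]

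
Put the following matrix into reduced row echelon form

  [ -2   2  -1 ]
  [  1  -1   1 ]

Multiply R1 by -1/2.
  [ 1  -1  1/2 ]
  [ 1  -1    1 ]
Subtract R1 from R2.
  [ 1  -1  1/2 ]
  [ 0   0  1/2 ]
Multiply R2 by 2.
  [ 1  -1  1/2 ]
  [ 0   0    1 ]
Subtract 1/2 times R2 from R1.
  [ 1  -1  0 ]
  [ 0   0  1 ]

[[1, -1, 0], [0, 0, 1]]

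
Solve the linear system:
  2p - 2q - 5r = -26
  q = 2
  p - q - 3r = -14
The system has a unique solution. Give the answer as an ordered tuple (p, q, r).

(-6, 2, 2)

Form the augmented matrix and row-reduce:
  [ 2  -2  -5  |  -26 ]
  [ 0   1   0  |    2 ]
  [ 1  -1  -3  |  -14 ]
ρ1 -> 1/2·ρ1
  [ 1  -1  -5/2  |  -13 ]
  [ 0   1     0  |    2 ]
  [ 1  -1    -3  |  -14 ]
ρ3 -> ρ3 − ρ1
  [ 1  -1  -5/2  |  -13 ]
  [ 0   1     0  |    2 ]
  [ 0   0  -1/2  |   -1 ]
ρ3 -> -2·ρ3
  [ 1  -1  -5/2  |  -13 ]
  [ 0   1     0  |    2 ]
  [ 0   0     1  |    2 ]
ρ1 -> ρ1 + 5/2·ρ3
  [ 1  -1  0  |  -8 ]
  [ 0   1  0  |   2 ]
  [ 0   0  1  |   2 ]
ρ1 -> ρ1 + ρ2
  [ 1  0  0  |  -6 ]
  [ 0  1  0  |   2 ]
  [ 0  0  1  |   2 ]
Reading off the last column: p = -6, q = 2, r = 2.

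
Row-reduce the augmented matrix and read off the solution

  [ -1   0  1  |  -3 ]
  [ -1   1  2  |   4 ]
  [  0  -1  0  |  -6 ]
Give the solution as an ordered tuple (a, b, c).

r1 -> -1·r1
r2 -> r2 + r1
r3 -> r3 + r2
r2 -> r2 − r3
r1 -> r1 + r3
Reading off the last column: a = 4, b = 6, c = 1.

(4, 6, 1)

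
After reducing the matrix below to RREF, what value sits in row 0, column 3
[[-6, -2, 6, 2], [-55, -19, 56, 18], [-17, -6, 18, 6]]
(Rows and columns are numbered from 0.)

R1 := -1/6·R1
  [   1  1/3  -1  -1/3 ]
  [ -55  -19  56    18 ]
  [ -17   -6  18     6 ]
R2 := R2 + 55·R1
  [   1   1/3  -1  -1/3 ]
  [   0  -2/3   1  -1/3 ]
  [ -17    -6  18     6 ]
R3 := R3 + 17·R1
  [ 1   1/3  -1  -1/3 ]
  [ 0  -2/3   1  -1/3 ]
  [ 0  -1/3   1   1/3 ]
R2 := -3/2·R2
  [ 1   1/3    -1  -1/3 ]
  [ 0     1  -3/2   1/2 ]
  [ 0  -1/3     1   1/3 ]
R3 := R3 + 1/3·R2
  [ 1  1/3    -1  -1/3 ]
  [ 0    1  -3/2   1/2 ]
  [ 0    0   1/2   1/2 ]
R3 := 2·R3
  [ 1  1/3    -1  -1/3 ]
  [ 0    1  -3/2   1/2 ]
  [ 0    0     1     1 ]
R2 := R2 + 3/2·R3
  [ 1  1/3  -1  -1/3 ]
  [ 0    1   0     2 ]
  [ 0    0   1     1 ]
R1 := R1 + R3
  [ 1  1/3  0  2/3 ]
  [ 0    1  0    2 ]
  [ 0    0  1    1 ]
R1 := R1 − 1/3·R2
  [ 1  0  0  0 ]
  [ 0  1  0  2 ]
  [ 0  0  1  1 ]

0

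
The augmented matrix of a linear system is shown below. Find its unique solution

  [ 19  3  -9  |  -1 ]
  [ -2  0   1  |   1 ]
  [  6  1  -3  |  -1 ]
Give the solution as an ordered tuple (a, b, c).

(2, 2, 5)

ρ1 := 1/19·ρ1
  [  1  3/19  -9/19  |  -1/19 ]
  [ -2     0      1  |      1 ]
  [  6     1     -3  |     -1 ]
ρ2 := ρ2 + 2·ρ1
  [ 1  3/19  -9/19  |  -1/19 ]
  [ 0  6/19   1/19  |  17/19 ]
  [ 6     1     -3  |     -1 ]
ρ3 := ρ3 − 6·ρ1
  [ 1  3/19  -9/19  |   -1/19 ]
  [ 0  6/19   1/19  |   17/19 ]
  [ 0  1/19  -3/19  |  -13/19 ]
ρ2 := 19/6·ρ2
  [ 1  3/19  -9/19  |   -1/19 ]
  [ 0     1    1/6  |    17/6 ]
  [ 0  1/19  -3/19  |  -13/19 ]
ρ3 := ρ3 − 1/19·ρ2
  [ 1  3/19  -9/19  |  -1/19 ]
  [ 0     1    1/6  |   17/6 ]
  [ 0     0   -1/6  |   -5/6 ]
ρ3 := -6·ρ3
  [ 1  3/19  -9/19  |  -1/19 ]
  [ 0     1    1/6  |   17/6 ]
  [ 0     0      1  |      5 ]
ρ2 := ρ2 − 1/6·ρ3
  [ 1  3/19  -9/19  |  -1/19 ]
  [ 0     1      0  |      2 ]
  [ 0     0      1  |      5 ]
ρ1 := ρ1 + 9/19·ρ3
  [ 1  3/19  0  |  44/19 ]
  [ 0     1  0  |      2 ]
  [ 0     0  1  |      5 ]
ρ1 := ρ1 − 3/19·ρ2
  [ 1  0  0  |  2 ]
  [ 0  1  0  |  2 ]
  [ 0  0  1  |  5 ]
Reading off the last column: a = 2, b = 2, c = 5.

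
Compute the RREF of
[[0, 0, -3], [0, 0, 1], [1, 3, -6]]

[[1, 3, 0], [0, 0, 1], [0, 0, 0]]

r1 <-> r3
r3 := r3 + 3·r2
r1 := r1 + 6·r2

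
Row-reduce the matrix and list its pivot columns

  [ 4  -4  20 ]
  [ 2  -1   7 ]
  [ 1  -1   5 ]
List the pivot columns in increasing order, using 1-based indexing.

1, 2

R1 → 1/4·R1
R2 → R2 − 2·R1
R3 → R3 − R1
R1 → R1 + R2
Pivot columns are the columns containing a leading 1.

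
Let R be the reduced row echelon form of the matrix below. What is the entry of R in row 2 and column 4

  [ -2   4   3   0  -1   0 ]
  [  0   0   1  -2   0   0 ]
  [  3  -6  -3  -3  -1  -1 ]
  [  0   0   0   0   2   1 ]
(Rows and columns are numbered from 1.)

ρ1 -> -1/2·ρ1
  [ 1  -2  -3/2   0  1/2   0 ]
  [ 0   0     1  -2    0   0 ]
  [ 3  -6    -3  -3   -1  -1 ]
  [ 0   0     0   0    2   1 ]
ρ3 -> ρ3 − 3·ρ1
  [ 1  -2  -3/2   0   1/2   0 ]
  [ 0   0     1  -2     0   0 ]
  [ 0   0   3/2  -3  -5/2  -1 ]
  [ 0   0     0   0     2   1 ]
ρ3 -> ρ3 − 3/2·ρ2
  [ 1  -2  -3/2   0   1/2   0 ]
  [ 0   0     1  -2     0   0 ]
  [ 0   0     0   0  -5/2  -1 ]
  [ 0   0     0   0     2   1 ]
ρ3 -> -2/5·ρ3
  [ 1  -2  -3/2   0  1/2    0 ]
  [ 0   0     1  -2    0    0 ]
  [ 0   0     0   0    1  2/5 ]
  [ 0   0     0   0    2    1 ]
ρ4 -> ρ4 − 2·ρ3
  [ 1  -2  -3/2   0  1/2    0 ]
  [ 0   0     1  -2    0    0 ]
  [ 0   0     0   0    1  2/5 ]
  [ 0   0     0   0    0  1/5 ]
ρ4 -> 5·ρ4
  [ 1  -2  -3/2   0  1/2    0 ]
  [ 0   0     1  -2    0    0 ]
  [ 0   0     0   0    1  2/5 ]
  [ 0   0     0   0    0    1 ]
ρ3 -> ρ3 − 2/5·ρ4
  [ 1  -2  -3/2   0  1/2  0 ]
  [ 0   0     1  -2    0  0 ]
  [ 0   0     0   0    1  0 ]
  [ 0   0     0   0    0  1 ]
ρ1 -> ρ1 − 1/2·ρ3
  [ 1  -2  -3/2   0  0  0 ]
  [ 0   0     1  -2  0  0 ]
  [ 0   0     0   0  1  0 ]
  [ 0   0     0   0  0  1 ]
ρ1 -> ρ1 + 3/2·ρ2
  [ 1  -2  0  -3  0  0 ]
  [ 0   0  1  -2  0  0 ]
  [ 0   0  0   0  1  0 ]
  [ 0   0  0   0  0  1 ]

-2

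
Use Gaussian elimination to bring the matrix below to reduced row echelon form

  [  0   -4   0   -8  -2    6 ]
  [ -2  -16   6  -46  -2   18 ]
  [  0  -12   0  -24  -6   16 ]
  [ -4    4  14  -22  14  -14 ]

[[1, 0, 0, 4, -3, 0], [0, 1, 0, 2, 1/2, 0], [0, 0, 1, -1, 0, 0], [0, 0, 0, 0, 0, 1]]

ρ1 <-> ρ2
  [ -2  -16   6  -46  -2   18 ]
  [  0   -4   0   -8  -2    6 ]
  [  0  -12   0  -24  -6   16 ]
  [ -4    4  14  -22  14  -14 ]
ρ1 := -1/2·ρ1
  [  1    8  -3   23   1   -9 ]
  [  0   -4   0   -8  -2    6 ]
  [  0  -12   0  -24  -6   16 ]
  [ -4    4  14  -22  14  -14 ]
ρ4 := ρ4 + 4·ρ1
  [ 1    8  -3   23   1   -9 ]
  [ 0   -4   0   -8  -2    6 ]
  [ 0  -12   0  -24  -6   16 ]
  [ 0   36   2   70  18  -50 ]
ρ2 := -1/4·ρ2
  [ 1    8  -3   23    1    -9 ]
  [ 0    1   0    2  1/2  -3/2 ]
  [ 0  -12   0  -24   -6    16 ]
  [ 0   36   2   70   18   -50 ]
ρ3 := ρ3 + 12·ρ2
  [ 1   8  -3  23    1    -9 ]
  [ 0   1   0   2  1/2  -3/2 ]
  [ 0   0   0   0    0    -2 ]
  [ 0  36   2  70   18   -50 ]
ρ4 := ρ4 − 36·ρ2
  [ 1  8  -3  23    1    -9 ]
  [ 0  1   0   2  1/2  -3/2 ]
  [ 0  0   0   0    0    -2 ]
  [ 0  0   2  -2    0     4 ]
ρ3 <-> ρ4
  [ 1  8  -3  23    1    -9 ]
  [ 0  1   0   2  1/2  -3/2 ]
  [ 0  0   2  -2    0     4 ]
  [ 0  0   0   0    0    -2 ]
ρ3 := 1/2·ρ3
  [ 1  8  -3  23    1    -9 ]
  [ 0  1   0   2  1/2  -3/2 ]
  [ 0  0   1  -1    0     2 ]
  [ 0  0   0   0    0    -2 ]
ρ4 := -1/2·ρ4
  [ 1  8  -3  23    1    -9 ]
  [ 0  1   0   2  1/2  -3/2 ]
  [ 0  0   1  -1    0     2 ]
  [ 0  0   0   0    0     1 ]
ρ3 := ρ3 − 2·ρ4
  [ 1  8  -3  23    1    -9 ]
  [ 0  1   0   2  1/2  -3/2 ]
  [ 0  0   1  -1    0     0 ]
  [ 0  0   0   0    0     1 ]
ρ2 := ρ2 + 3/2·ρ4
  [ 1  8  -3  23    1  -9 ]
  [ 0  1   0   2  1/2   0 ]
  [ 0  0   1  -1    0   0 ]
  [ 0  0   0   0    0   1 ]
ρ1 := ρ1 + 9·ρ4
  [ 1  8  -3  23    1  0 ]
  [ 0  1   0   2  1/2  0 ]
  [ 0  0   1  -1    0  0 ]
  [ 0  0   0   0    0  1 ]
ρ1 := ρ1 + 3·ρ3
  [ 1  8  0  20    1  0 ]
  [ 0  1  0   2  1/2  0 ]
  [ 0  0  1  -1    0  0 ]
  [ 0  0  0   0    0  1 ]
ρ1 := ρ1 − 8·ρ2
  [ 1  0  0   4   -3  0 ]
  [ 0  1  0   2  1/2  0 ]
  [ 0  0  1  -1    0  0 ]
  [ 0  0  0   0    0  1 ]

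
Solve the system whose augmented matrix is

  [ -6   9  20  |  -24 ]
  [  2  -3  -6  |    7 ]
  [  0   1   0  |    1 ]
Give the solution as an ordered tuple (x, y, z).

R1 ← -1/6·R1
  [ 1  -3/2  -10/3  |  4 ]
  [ 2    -3     -6  |  7 ]
  [ 0     1      0  |  1 ]
R2 ← R2 − 2·R1
  [ 1  -3/2  -10/3  |   4 ]
  [ 0     0    2/3  |  -1 ]
  [ 0     1      0  |   1 ]
R2 ↔ R3
  [ 1  -3/2  -10/3  |   4 ]
  [ 0     1      0  |   1 ]
  [ 0     0    2/3  |  -1 ]
R3 ← 3/2·R3
  [ 1  -3/2  -10/3  |     4 ]
  [ 0     1      0  |     1 ]
  [ 0     0      1  |  -3/2 ]
R1 ← R1 + 10/3·R3
  [ 1  -3/2  0  |    -1 ]
  [ 0     1  0  |     1 ]
  [ 0     0  1  |  -3/2 ]
R1 ← R1 + 3/2·R2
  [ 1  0  0  |   1/2 ]
  [ 0  1  0  |     1 ]
  [ 0  0  1  |  -3/2 ]
Reading off the last column: x = 1/2, y = 1, z = -3/2.

(1/2, 1, -3/2)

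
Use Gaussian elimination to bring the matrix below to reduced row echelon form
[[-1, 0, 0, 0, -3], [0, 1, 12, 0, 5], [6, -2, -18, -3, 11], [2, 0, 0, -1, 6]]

R1 → -1·R1
  [ 1   0    0   0   3 ]
  [ 0   1   12   0   5 ]
  [ 6  -2  -18  -3  11 ]
  [ 2   0    0  -1   6 ]
R3 → R3 − 6·R1
  [ 1   0    0   0   3 ]
  [ 0   1   12   0   5 ]
  [ 0  -2  -18  -3  -7 ]
  [ 2   0    0  -1   6 ]
R4 → R4 − 2·R1
  [ 1   0    0   0   3 ]
  [ 0   1   12   0   5 ]
  [ 0  -2  -18  -3  -7 ]
  [ 0   0    0  -1   0 ]
R3 → R3 + 2·R2
  [ 1  0   0   0  3 ]
  [ 0  1  12   0  5 ]
  [ 0  0   6  -3  3 ]
  [ 0  0   0  -1  0 ]
R3 → 1/6·R3
  [ 1  0   0     0    3 ]
  [ 0  1  12     0    5 ]
  [ 0  0   1  -1/2  1/2 ]
  [ 0  0   0    -1    0 ]
R4 → -1·R4
  [ 1  0   0     0    3 ]
  [ 0  1  12     0    5 ]
  [ 0  0   1  -1/2  1/2 ]
  [ 0  0   0     1    0 ]
R3 → R3 + 1/2·R4
  [ 1  0   0  0    3 ]
  [ 0  1  12  0    5 ]
  [ 0  0   1  0  1/2 ]
  [ 0  0   0  1    0 ]
R2 → R2 − 12·R3
  [ 1  0  0  0    3 ]
  [ 0  1  0  0   -1 ]
  [ 0  0  1  0  1/2 ]
  [ 0  0  0  1    0 ]

[[1, 0, 0, 0, 3], [0, 1, 0, 0, -1], [0, 0, 1, 0, 1/2], [0, 0, 0, 1, 0]]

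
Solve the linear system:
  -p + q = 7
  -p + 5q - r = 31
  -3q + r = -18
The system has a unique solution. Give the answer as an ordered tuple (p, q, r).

(-1, 6, 0)

Form the augmented matrix and row-reduce:
  [ -1   1   0  |    7 ]
  [ -1   5  -1  |   31 ]
  [  0  -3   1  |  -18 ]
R1 ← -1·R1
  [  1  -1   0  |   -7 ]
  [ -1   5  -1  |   31 ]
  [  0  -3   1  |  -18 ]
R2 ← R2 + R1
  [ 1  -1   0  |   -7 ]
  [ 0   4  -1  |   24 ]
  [ 0  -3   1  |  -18 ]
R2 ← 1/4·R2
  [ 1  -1     0  |   -7 ]
  [ 0   1  -1/4  |    6 ]
  [ 0  -3     1  |  -18 ]
R3 ← R3 + 3·R2
  [ 1  -1     0  |  -7 ]
  [ 0   1  -1/4  |   6 ]
  [ 0   0   1/4  |   0 ]
R3 ← 4·R3
  [ 1  -1     0  |  -7 ]
  [ 0   1  -1/4  |   6 ]
  [ 0   0     1  |   0 ]
R2 ← R2 + 1/4·R3
  [ 1  -1  0  |  -7 ]
  [ 0   1  0  |   6 ]
  [ 0   0  1  |   0 ]
R1 ← R1 + R2
  [ 1  0  0  |  -1 ]
  [ 0  1  0  |   6 ]
  [ 0  0  1  |   0 ]
Reading off the last column: p = -1, q = 6, r = 0.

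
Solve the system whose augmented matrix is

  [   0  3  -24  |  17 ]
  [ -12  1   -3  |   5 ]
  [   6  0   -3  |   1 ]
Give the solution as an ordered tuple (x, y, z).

(-1/2, -5, -4/3)

ρ1 <=> ρ2
  [ -12  1   -3  |   5 ]
  [   0  3  -24  |  17 ]
  [   6  0   -3  |   1 ]
ρ1 -> -1/12·ρ1
  [ 1  -1/12  1/4  |  -5/12 ]
  [ 0      3  -24  |     17 ]
  [ 6      0   -3  |      1 ]
ρ3 -> ρ3 − 6·ρ1
  [ 1  -1/12   1/4  |  -5/12 ]
  [ 0      3   -24  |     17 ]
  [ 0    1/2  -9/2  |    7/2 ]
ρ2 -> 1/3·ρ2
  [ 1  -1/12   1/4  |  -5/12 ]
  [ 0      1    -8  |   17/3 ]
  [ 0    1/2  -9/2  |    7/2 ]
ρ3 -> ρ3 − 1/2·ρ2
  [ 1  -1/12   1/4  |  -5/12 ]
  [ 0      1    -8  |   17/3 ]
  [ 0      0  -1/2  |    2/3 ]
ρ3 -> -2·ρ3
  [ 1  -1/12  1/4  |  -5/12 ]
  [ 0      1   -8  |   17/3 ]
  [ 0      0    1  |   -4/3 ]
ρ2 -> ρ2 + 8·ρ3
  [ 1  -1/12  1/4  |  -5/12 ]
  [ 0      1    0  |     -5 ]
  [ 0      0    1  |   -4/3 ]
ρ1 -> ρ1 − 1/4·ρ3
  [ 1  -1/12  0  |  -1/12 ]
  [ 0      1  0  |     -5 ]
  [ 0      0  1  |   -4/3 ]
ρ1 -> ρ1 + 1/12·ρ2
  [ 1  0  0  |  -1/2 ]
  [ 0  1  0  |    -5 ]
  [ 0  0  1  |  -4/3 ]
Reading off the last column: x = -1/2, y = -5, z = -4/3.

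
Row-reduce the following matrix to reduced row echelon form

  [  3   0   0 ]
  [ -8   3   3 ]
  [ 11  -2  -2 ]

R1 -> 1/3·R1
  [  1   0   0 ]
  [ -8   3   3 ]
  [ 11  -2  -2 ]
R2 -> R2 + 8·R1
  [  1   0   0 ]
  [  0   3   3 ]
  [ 11  -2  -2 ]
R3 -> R3 − 11·R1
  [ 1   0   0 ]
  [ 0   3   3 ]
  [ 0  -2  -2 ]
R2 -> 1/3·R2
  [ 1   0   0 ]
  [ 0   1   1 ]
  [ 0  -2  -2 ]
R3 -> R3 + 2·R2
  [ 1  0  0 ]
  [ 0  1  1 ]
  [ 0  0  0 ]

[[1, 0, 0], [0, 1, 1], [0, 0, 0]]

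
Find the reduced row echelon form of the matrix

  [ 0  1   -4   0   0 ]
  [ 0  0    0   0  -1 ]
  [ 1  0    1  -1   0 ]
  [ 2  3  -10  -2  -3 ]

[[1, 0, 1, -1, 0], [0, 1, -4, 0, 0], [0, 0, 0, 0, 1], [0, 0, 0, 0, 0]]

R1 <-> R3
  [ 1  0    1  -1   0 ]
  [ 0  0    0   0  -1 ]
  [ 0  1   -4   0   0 ]
  [ 2  3  -10  -2  -3 ]
R4 ← R4 − 2·R1
  [ 1  0    1  -1   0 ]
  [ 0  0    0   0  -1 ]
  [ 0  1   -4   0   0 ]
  [ 0  3  -12   0  -3 ]
R2 <-> R3
  [ 1  0    1  -1   0 ]
  [ 0  1   -4   0   0 ]
  [ 0  0    0   0  -1 ]
  [ 0  3  -12   0  -3 ]
R4 ← R4 − 3·R2
  [ 1  0   1  -1   0 ]
  [ 0  1  -4   0   0 ]
  [ 0  0   0   0  -1 ]
  [ 0  0   0   0  -3 ]
R3 ← -1·R3
  [ 1  0   1  -1   0 ]
  [ 0  1  -4   0   0 ]
  [ 0  0   0   0   1 ]
  [ 0  0   0   0  -3 ]
R4 ← R4 + 3·R3
  [ 1  0   1  -1  0 ]
  [ 0  1  -4   0  0 ]
  [ 0  0   0   0  1 ]
  [ 0  0   0   0  0 ]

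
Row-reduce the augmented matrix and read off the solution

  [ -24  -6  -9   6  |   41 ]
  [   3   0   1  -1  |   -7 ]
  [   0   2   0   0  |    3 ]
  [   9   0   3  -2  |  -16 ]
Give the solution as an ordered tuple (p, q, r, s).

(2/3, 3/2, -4, 5)

R1 → -1/24·R1
  [ 1  1/4  3/8  -1/4  |  -41/24 ]
  [ 3    0    1    -1  |      -7 ]
  [ 0    2    0     0  |       3 ]
  [ 9    0    3    -2  |     -16 ]
R2 → R2 − 3·R1
  [ 1   1/4   3/8  -1/4  |  -41/24 ]
  [ 0  -3/4  -1/8  -1/4  |   -15/8 ]
  [ 0     2     0     0  |       3 ]
  [ 9     0     3    -2  |     -16 ]
R4 → R4 − 9·R1
  [ 1   1/4   3/8  -1/4  |  -41/24 ]
  [ 0  -3/4  -1/8  -1/4  |   -15/8 ]
  [ 0     2     0     0  |       3 ]
  [ 0  -9/4  -3/8   1/4  |    -5/8 ]
R2 → -4/3·R2
  [ 1   1/4   3/8  -1/4  |  -41/24 ]
  [ 0     1   1/6   1/3  |     5/2 ]
  [ 0     2     0     0  |       3 ]
  [ 0  -9/4  -3/8   1/4  |    -5/8 ]
R3 → R3 − 2·R2
  [ 1   1/4   3/8  -1/4  |  -41/24 ]
  [ 0     1   1/6   1/3  |     5/2 ]
  [ 0     0  -1/3  -2/3  |      -2 ]
  [ 0  -9/4  -3/8   1/4  |    -5/8 ]
R4 → R4 + 9/4·R2
  [ 1  1/4   3/8  -1/4  |  -41/24 ]
  [ 0    1   1/6   1/3  |     5/2 ]
  [ 0    0  -1/3  -2/3  |      -2 ]
  [ 0    0     0     1  |       5 ]
R3 → -3·R3
  [ 1  1/4  3/8  -1/4  |  -41/24 ]
  [ 0    1  1/6   1/3  |     5/2 ]
  [ 0    0    1     2  |       6 ]
  [ 0    0    0     1  |       5 ]
R3 → R3 − 2·R4
  [ 1  1/4  3/8  -1/4  |  -41/24 ]
  [ 0    1  1/6   1/3  |     5/2 ]
  [ 0    0    1     0  |      -4 ]
  [ 0    0    0     1  |       5 ]
R2 → R2 − 1/3·R4
  [ 1  1/4  3/8  -1/4  |  -41/24 ]
  [ 0    1  1/6     0  |     5/6 ]
  [ 0    0    1     0  |      -4 ]
  [ 0    0    0     1  |       5 ]
R1 → R1 + 1/4·R4
  [ 1  1/4  3/8  0  |  -11/24 ]
  [ 0    1  1/6  0  |     5/6 ]
  [ 0    0    1  0  |      -4 ]
  [ 0    0    0  1  |       5 ]
R2 → R2 − 1/6·R3
  [ 1  1/4  3/8  0  |  -11/24 ]
  [ 0    1    0  0  |     3/2 ]
  [ 0    0    1  0  |      -4 ]
  [ 0    0    0  1  |       5 ]
R1 → R1 − 3/8·R3
  [ 1  1/4  0  0  |  25/24 ]
  [ 0    1  0  0  |    3/2 ]
  [ 0    0  1  0  |     -4 ]
  [ 0    0  0  1  |      5 ]
R1 → R1 − 1/4·R2
  [ 1  0  0  0  |  2/3 ]
  [ 0  1  0  0  |  3/2 ]
  [ 0  0  1  0  |   -4 ]
  [ 0  0  0  1  |    5 ]
Reading off the last column: p = 2/3, q = 3/2, r = -4, s = 5.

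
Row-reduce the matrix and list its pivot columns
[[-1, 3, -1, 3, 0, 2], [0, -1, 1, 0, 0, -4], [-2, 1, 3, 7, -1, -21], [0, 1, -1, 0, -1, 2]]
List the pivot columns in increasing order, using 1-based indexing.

1, 2, 4, 5

ρ1 -> -1·ρ1
ρ3 -> ρ3 + 2·ρ1
ρ2 -> -1·ρ2
ρ3 -> ρ3 + 5·ρ2
ρ4 -> ρ4 − ρ2
ρ4 -> -1·ρ4
ρ3 -> ρ3 + ρ4
ρ1 -> ρ1 + 3·ρ3
ρ1 -> ρ1 + 3·ρ2
Pivot columns are the columns containing a leading 1.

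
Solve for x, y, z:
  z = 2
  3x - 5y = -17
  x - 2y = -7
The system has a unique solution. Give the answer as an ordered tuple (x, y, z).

(1, 4, 2)

Form the augmented matrix and row-reduce:
  [ 0   0  1  |    2 ]
  [ 3  -5  0  |  -17 ]
  [ 1  -2  0  |   -7 ]
r1 ↔ r2
  [ 3  -5  0  |  -17 ]
  [ 0   0  1  |    2 ]
  [ 1  -2  0  |   -7 ]
r1 ← 1/3·r1
  [ 1  -5/3  0  |  -17/3 ]
  [ 0     0  1  |      2 ]
  [ 1    -2  0  |     -7 ]
r3 ← r3 − r1
  [ 1  -5/3  0  |  -17/3 ]
  [ 0     0  1  |      2 ]
  [ 0  -1/3  0  |   -4/3 ]
r2 ↔ r3
  [ 1  -5/3  0  |  -17/3 ]
  [ 0  -1/3  0  |   -4/3 ]
  [ 0     0  1  |      2 ]
r2 ← -3·r2
  [ 1  -5/3  0  |  -17/3 ]
  [ 0     1  0  |      4 ]
  [ 0     0  1  |      2 ]
r1 ← r1 + 5/3·r2
  [ 1  0  0  |  1 ]
  [ 0  1  0  |  4 ]
  [ 0  0  1  |  2 ]
Reading off the last column: x = 1, y = 4, z = 2.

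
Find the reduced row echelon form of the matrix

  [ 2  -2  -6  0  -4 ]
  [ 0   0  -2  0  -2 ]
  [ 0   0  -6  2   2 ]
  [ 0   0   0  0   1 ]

[[1, -1, 0, 0, 0], [0, 0, 1, 0, 0], [0, 0, 0, 1, 0], [0, 0, 0, 0, 1]]

R1 -> 1/2·R1
  [ 1  -1  -3  0  -2 ]
  [ 0   0  -2  0  -2 ]
  [ 0   0  -6  2   2 ]
  [ 0   0   0  0   1 ]
R2 -> -1/2·R2
  [ 1  -1  -3  0  -2 ]
  [ 0   0   1  0   1 ]
  [ 0   0  -6  2   2 ]
  [ 0   0   0  0   1 ]
R3 -> R3 + 6·R2
  [ 1  -1  -3  0  -2 ]
  [ 0   0   1  0   1 ]
  [ 0   0   0  2   8 ]
  [ 0   0   0  0   1 ]
R3 -> 1/2·R3
  [ 1  -1  -3  0  -2 ]
  [ 0   0   1  0   1 ]
  [ 0   0   0  1   4 ]
  [ 0   0   0  0   1 ]
R3 -> R3 − 4·R4
  [ 1  -1  -3  0  -2 ]
  [ 0   0   1  0   1 ]
  [ 0   0   0  1   0 ]
  [ 0   0   0  0   1 ]
R2 -> R2 − R4
  [ 1  -1  -3  0  -2 ]
  [ 0   0   1  0   0 ]
  [ 0   0   0  1   0 ]
  [ 0   0   0  0   1 ]
R1 -> R1 + 2·R4
  [ 1  -1  -3  0  0 ]
  [ 0   0   1  0  0 ]
  [ 0   0   0  1  0 ]
  [ 0   0   0  0  1 ]
R1 -> R1 + 3·R2
  [ 1  -1  0  0  0 ]
  [ 0   0  1  0  0 ]
  [ 0   0  0  1  0 ]
  [ 0   0  0  0  1 ]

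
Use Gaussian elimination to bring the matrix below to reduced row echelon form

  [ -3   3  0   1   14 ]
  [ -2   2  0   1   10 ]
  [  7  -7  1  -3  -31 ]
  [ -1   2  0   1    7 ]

[[1, 0, 0, 0, -3], [0, 1, 0, 0, 1], [0, 0, 1, 0, 3], [0, 0, 0, 1, 2]]

r1 → -1/3·r1
r2 → r2 + 2·r1
r3 → r3 − 7·r1
r4 → r4 + r1
r2 <=> r4
r4 → 3·r4
r3 → r3 + 2/3·r4
r2 → r2 − 2/3·r4
r1 → r1 + 1/3·r4
r1 → r1 + r2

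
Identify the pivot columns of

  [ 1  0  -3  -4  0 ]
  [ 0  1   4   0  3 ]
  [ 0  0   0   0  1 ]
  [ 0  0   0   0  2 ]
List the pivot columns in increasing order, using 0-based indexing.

0, 1, 4

r4 -> r4 − 2·r3
  [ 1  0  -3  -4  0 ]
  [ 0  1   4   0  3 ]
  [ 0  0   0   0  1 ]
  [ 0  0   0   0  0 ]
r2 -> r2 − 3·r3
  [ 1  0  -3  -4  0 ]
  [ 0  1   4   0  0 ]
  [ 0  0   0   0  1 ]
  [ 0  0   0   0  0 ]
Pivot columns are the columns containing a leading 1.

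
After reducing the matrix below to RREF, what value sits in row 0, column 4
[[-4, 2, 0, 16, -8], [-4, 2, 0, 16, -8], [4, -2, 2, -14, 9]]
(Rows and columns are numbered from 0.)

R1 -> -1/4·R1
  [  1  -1/2  0   -4   2 ]
  [ -4     2  0   16  -8 ]
  [  4    -2  2  -14   9 ]
R2 -> R2 + 4·R1
  [ 1  -1/2  0   -4  2 ]
  [ 0     0  0    0  0 ]
  [ 4    -2  2  -14  9 ]
R3 -> R3 − 4·R1
  [ 1  -1/2  0  -4  2 ]
  [ 0     0  0   0  0 ]
  [ 0     0  2   2  1 ]
R2 ↔ R3
  [ 1  -1/2  0  -4  2 ]
  [ 0     0  2   2  1 ]
  [ 0     0  0   0  0 ]
R2 -> 1/2·R2
  [ 1  -1/2  0  -4    2 ]
  [ 0     0  1   1  1/2 ]
  [ 0     0  0   0    0 ]

2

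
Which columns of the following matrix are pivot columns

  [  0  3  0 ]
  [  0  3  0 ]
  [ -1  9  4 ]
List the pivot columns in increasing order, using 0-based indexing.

R1 ↔ R3
  [ -1  9  4 ]
  [  0  3  0 ]
  [  0  3  0 ]
R1 := -1·R1
  [ 1  -9  -4 ]
  [ 0   3   0 ]
  [ 0   3   0 ]
R2 := 1/3·R2
  [ 1  -9  -4 ]
  [ 0   1   0 ]
  [ 0   3   0 ]
R3 := R3 − 3·R2
  [ 1  -9  -4 ]
  [ 0   1   0 ]
  [ 0   0   0 ]
R1 := R1 + 9·R2
  [ 1  0  -4 ]
  [ 0  1   0 ]
  [ 0  0   0 ]
Pivot columns are the columns containing a leading 1.

0, 1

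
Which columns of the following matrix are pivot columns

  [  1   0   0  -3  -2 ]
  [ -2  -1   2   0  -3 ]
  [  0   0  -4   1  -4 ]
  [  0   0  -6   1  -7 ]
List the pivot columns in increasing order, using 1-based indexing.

1, 2, 3, 4

R2 := R2 + 2·R1
  [ 1   0   0  -3  -2 ]
  [ 0  -1   2  -6  -7 ]
  [ 0   0  -4   1  -4 ]
  [ 0   0  -6   1  -7 ]
R2 := -1·R2
  [ 1  0   0  -3  -2 ]
  [ 0  1  -2   6   7 ]
  [ 0  0  -4   1  -4 ]
  [ 0  0  -6   1  -7 ]
R3 := -1/4·R3
  [ 1  0   0    -3  -2 ]
  [ 0  1  -2     6   7 ]
  [ 0  0   1  -1/4   1 ]
  [ 0  0  -6     1  -7 ]
R4 := R4 + 6·R3
  [ 1  0   0    -3  -2 ]
  [ 0  1  -2     6   7 ]
  [ 0  0   1  -1/4   1 ]
  [ 0  0   0  -1/2  -1 ]
R4 := -2·R4
  [ 1  0   0    -3  -2 ]
  [ 0  1  -2     6   7 ]
  [ 0  0   1  -1/4   1 ]
  [ 0  0   0     1   2 ]
R3 := R3 + 1/4·R4
  [ 1  0   0  -3   -2 ]
  [ 0  1  -2   6    7 ]
  [ 0  0   1   0  3/2 ]
  [ 0  0   0   1    2 ]
R2 := R2 − 6·R4
  [ 1  0   0  -3   -2 ]
  [ 0  1  -2   0   -5 ]
  [ 0  0   1   0  3/2 ]
  [ 0  0   0   1    2 ]
R1 := R1 + 3·R4
  [ 1  0   0  0    4 ]
  [ 0  1  -2  0   -5 ]
  [ 0  0   1  0  3/2 ]
  [ 0  0   0  1    2 ]
R2 := R2 + 2·R3
  [ 1  0  0  0    4 ]
  [ 0  1  0  0   -2 ]
  [ 0  0  1  0  3/2 ]
  [ 0  0  0  1    2 ]
Pivot columns are the columns containing a leading 1.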